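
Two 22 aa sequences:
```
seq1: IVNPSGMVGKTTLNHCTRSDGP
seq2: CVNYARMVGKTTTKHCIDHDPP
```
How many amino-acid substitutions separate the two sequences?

10

The sequences differ at positions 1, 4, 5, 6, 13, 14, 17, 18, 19, 21 (1-based) — 10 in total.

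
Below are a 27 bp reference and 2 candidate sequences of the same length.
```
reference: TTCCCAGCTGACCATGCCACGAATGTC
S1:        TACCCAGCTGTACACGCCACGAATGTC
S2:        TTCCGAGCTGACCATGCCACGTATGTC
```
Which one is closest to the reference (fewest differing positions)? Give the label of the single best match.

S2

Hamming distances to reference — S1: 4; S2: 2.
Smallest is S2 with 2 mismatches.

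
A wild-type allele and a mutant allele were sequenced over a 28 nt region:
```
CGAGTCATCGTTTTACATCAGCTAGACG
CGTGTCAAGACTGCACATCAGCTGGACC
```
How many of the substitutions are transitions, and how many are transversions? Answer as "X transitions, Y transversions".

Mismatches (1-based):
base 3: A→T (purine→pyrimidine, transversion)
base 8: T→A (pyrimidine→purine, transversion)
base 9: C→G (pyrimidine→purine, transversion)
base 10: G→A (purine→purine, transition)
base 11: T→C (pyrimidine→pyrimidine, transition)
base 13: T→G (pyrimidine→purine, transversion)
base 14: T→C (pyrimidine→pyrimidine, transition)
base 24: A→G (purine→purine, transition)
base 28: G→C (purine→pyrimidine, transversion)

4 transitions, 5 transversions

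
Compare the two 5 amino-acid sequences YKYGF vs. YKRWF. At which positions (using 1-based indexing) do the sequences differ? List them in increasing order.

3, 4

Scanning 1-based: 3: Y/R; 4: G/W.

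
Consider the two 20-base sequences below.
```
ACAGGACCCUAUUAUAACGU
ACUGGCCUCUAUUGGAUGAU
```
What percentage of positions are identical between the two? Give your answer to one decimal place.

60.0%

8 positions differ (3, 6, 8, 14, 15, 17, 18, 19), so 12 of 20 match: 12/20 = 60%.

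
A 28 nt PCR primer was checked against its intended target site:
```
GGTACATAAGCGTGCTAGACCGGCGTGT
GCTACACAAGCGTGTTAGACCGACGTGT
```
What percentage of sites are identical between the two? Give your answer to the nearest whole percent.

Mismatches at positions 2, 7, 15, 23 (1-based): 4 of 28.
Identical positions: 24/28 = 85.71% → 86%.

86%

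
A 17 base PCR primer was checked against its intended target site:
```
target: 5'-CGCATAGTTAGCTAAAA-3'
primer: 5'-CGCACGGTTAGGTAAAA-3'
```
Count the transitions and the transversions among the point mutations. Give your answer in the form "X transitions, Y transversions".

2 transitions, 1 transversion

Mismatches (1-based):
base 5: T→C (pyrimidine→pyrimidine, transition)
base 6: A→G (purine→purine, transition)
base 12: C→G (pyrimidine→purine, transversion)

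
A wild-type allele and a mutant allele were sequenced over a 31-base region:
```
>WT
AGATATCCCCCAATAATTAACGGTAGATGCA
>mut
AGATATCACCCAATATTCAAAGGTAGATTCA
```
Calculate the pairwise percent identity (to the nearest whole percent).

84%

5 positions differ (8, 16, 18, 21, 29), so 26 of 31 match: 26/31 = 83.87%.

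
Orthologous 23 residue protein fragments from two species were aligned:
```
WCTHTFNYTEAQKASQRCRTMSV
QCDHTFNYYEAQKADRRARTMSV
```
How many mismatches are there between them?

6

Comparing position by position, 6 positions differ: 1 (W/Q), 3 (T/D), 9 (T/Y), 15 (S/D), 16 (Q/R), 18 (C/A).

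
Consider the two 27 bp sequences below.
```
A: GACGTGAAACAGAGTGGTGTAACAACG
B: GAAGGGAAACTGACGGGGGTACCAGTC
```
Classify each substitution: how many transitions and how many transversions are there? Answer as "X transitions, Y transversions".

2 transitions, 8 transversions

Mismatches (1-based):
position 3: C→A (pyrimidine→purine, transversion)
position 5: T→G (pyrimidine→purine, transversion)
position 11: A→T (purine→pyrimidine, transversion)
position 14: G→C (purine→pyrimidine, transversion)
position 15: T→G (pyrimidine→purine, transversion)
position 18: T→G (pyrimidine→purine, transversion)
position 22: A→C (purine→pyrimidine, transversion)
position 25: A→G (purine→purine, transition)
position 26: C→T (pyrimidine→pyrimidine, transition)
position 27: G→C (purine→pyrimidine, transversion)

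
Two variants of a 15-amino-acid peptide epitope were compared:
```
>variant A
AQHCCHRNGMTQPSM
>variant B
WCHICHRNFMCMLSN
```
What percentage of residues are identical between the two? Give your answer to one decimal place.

Mismatches at positions 1, 2, 4, 9, 11, 12, 13, 15 (1-based): 8 of 15.
Identical positions: 7/15 = 46.67% → 46.7%.

46.7%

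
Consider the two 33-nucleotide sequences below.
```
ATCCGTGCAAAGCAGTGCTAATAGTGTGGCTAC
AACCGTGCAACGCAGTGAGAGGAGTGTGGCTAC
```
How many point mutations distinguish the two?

The sequences differ at bases 2, 11, 18, 19, 21, 22 (1-based) — 6 in total.

6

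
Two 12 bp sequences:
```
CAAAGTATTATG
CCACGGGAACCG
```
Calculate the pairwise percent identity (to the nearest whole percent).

33%

Mismatches at positions 2, 4, 6, 7, 8, 9, 10, 11 (1-based): 8 of 12.
Identical positions: 4/12 = 33.33% → 33%.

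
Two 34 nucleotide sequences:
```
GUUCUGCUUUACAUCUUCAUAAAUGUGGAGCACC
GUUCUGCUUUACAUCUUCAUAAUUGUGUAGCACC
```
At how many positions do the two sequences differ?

2

Comparing position by position, 2 positions differ: 23 (A/U), 28 (G/U).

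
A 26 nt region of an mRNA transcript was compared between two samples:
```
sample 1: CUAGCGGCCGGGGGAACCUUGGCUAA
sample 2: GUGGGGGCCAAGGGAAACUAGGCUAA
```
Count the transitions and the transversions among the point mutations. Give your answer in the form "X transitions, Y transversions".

3 transitions, 4 transversions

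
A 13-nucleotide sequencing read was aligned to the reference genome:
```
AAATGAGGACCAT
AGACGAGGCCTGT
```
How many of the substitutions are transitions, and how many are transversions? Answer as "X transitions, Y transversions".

4 transitions, 1 transversion

Mismatches (1-based):
position 2: A→G (purine→purine, transition)
position 4: T→C (pyrimidine→pyrimidine, transition)
position 9: A→C (purine→pyrimidine, transversion)
position 11: C→T (pyrimidine→pyrimidine, transition)
position 12: A→G (purine→purine, transition)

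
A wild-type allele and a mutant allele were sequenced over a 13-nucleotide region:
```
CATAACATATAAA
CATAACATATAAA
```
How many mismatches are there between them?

No positions differ; the sequences are identical.

0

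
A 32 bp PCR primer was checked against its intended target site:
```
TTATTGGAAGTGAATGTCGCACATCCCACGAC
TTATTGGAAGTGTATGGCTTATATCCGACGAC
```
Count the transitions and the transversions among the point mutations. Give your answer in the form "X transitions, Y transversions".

Transitions (purine↔purine or pyrimidine↔pyrimidine): 20 C→T, 22 C→T.
Transversions (purine↔pyrimidine): 13 A→T, 17 T→G, 19 G→T, 27 C→G.

2 transitions, 4 transversions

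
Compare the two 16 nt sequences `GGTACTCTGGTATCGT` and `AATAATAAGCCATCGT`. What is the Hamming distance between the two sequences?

The sequences differ at sites 1, 2, 5, 7, 8, 10, 11 (1-based) — 7 in total.

7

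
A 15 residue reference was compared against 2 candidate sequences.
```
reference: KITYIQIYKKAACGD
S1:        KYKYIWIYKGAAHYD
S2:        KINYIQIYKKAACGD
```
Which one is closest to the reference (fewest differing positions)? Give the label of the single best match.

S2

S1 differs at 6 positions; S2 differs at 1 position. The closest is S2.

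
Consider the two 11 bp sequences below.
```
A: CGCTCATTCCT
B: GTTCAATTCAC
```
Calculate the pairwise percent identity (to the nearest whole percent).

7 positions differ (1, 2, 3, 4, 5, 10, 11), so 4 of 11 match: 4/11 = 36.36%.

36%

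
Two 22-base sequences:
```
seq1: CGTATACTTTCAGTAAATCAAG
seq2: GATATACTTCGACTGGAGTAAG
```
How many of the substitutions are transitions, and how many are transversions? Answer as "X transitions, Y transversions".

5 transitions, 4 transversions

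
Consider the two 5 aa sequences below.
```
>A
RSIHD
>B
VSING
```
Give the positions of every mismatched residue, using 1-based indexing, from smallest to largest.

1, 4, 5

Scanning 1-based: 1: R/V; 4: H/N; 5: D/G.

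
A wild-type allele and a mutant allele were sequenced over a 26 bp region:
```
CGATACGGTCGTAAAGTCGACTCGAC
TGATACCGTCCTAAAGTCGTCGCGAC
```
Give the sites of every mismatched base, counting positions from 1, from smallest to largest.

Scanning 1-based: 1: C/T; 7: G/C; 11: G/C; 20: A/T; 22: T/G.

1, 7, 11, 20, 22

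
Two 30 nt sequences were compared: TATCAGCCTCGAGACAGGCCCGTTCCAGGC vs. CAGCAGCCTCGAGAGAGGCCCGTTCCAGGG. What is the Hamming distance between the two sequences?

Comparing position by position, 4 bases differ: 1 (T/C), 3 (T/G), 15 (C/G), 30 (C/G).

4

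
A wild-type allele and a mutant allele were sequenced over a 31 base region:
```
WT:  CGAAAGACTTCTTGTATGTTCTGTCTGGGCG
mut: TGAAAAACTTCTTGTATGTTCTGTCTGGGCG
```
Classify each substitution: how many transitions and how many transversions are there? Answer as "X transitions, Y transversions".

2 transitions, 0 transversions

Transitions (purine↔purine or pyrimidine↔pyrimidine): 1 C→T, 6 G→A.
Transversions (purine↔pyrimidine): none.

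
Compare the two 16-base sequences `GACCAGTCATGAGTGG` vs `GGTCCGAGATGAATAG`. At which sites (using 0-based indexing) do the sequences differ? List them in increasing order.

1, 2, 4, 6, 7, 12, 14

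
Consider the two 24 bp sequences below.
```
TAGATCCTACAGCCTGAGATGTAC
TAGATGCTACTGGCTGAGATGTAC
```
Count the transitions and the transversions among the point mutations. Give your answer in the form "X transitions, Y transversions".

Mismatches (1-based):
site 6: C→G (pyrimidine→purine, transversion)
site 11: A→T (purine→pyrimidine, transversion)
site 13: C→G (pyrimidine→purine, transversion)

0 transitions, 3 transversions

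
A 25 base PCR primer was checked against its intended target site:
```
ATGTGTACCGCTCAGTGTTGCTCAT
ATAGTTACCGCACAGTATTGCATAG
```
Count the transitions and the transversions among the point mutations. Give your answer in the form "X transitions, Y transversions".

Transitions (purine↔purine or pyrimidine↔pyrimidine): 3 G→A, 17 G→A, 23 C→T.
Transversions (purine↔pyrimidine): 4 T→G, 5 G→T, 12 T→A, 22 T→A, 25 T→G.

3 transitions, 5 transversions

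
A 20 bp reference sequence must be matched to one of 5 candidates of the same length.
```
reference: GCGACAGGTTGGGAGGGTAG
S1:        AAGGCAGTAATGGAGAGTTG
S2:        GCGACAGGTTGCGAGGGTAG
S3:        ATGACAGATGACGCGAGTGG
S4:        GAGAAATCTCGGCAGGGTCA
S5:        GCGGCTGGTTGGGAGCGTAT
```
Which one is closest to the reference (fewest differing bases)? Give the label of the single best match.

S2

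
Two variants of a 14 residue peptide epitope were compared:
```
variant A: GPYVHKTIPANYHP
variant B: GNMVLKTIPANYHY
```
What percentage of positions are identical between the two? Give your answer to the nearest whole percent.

71%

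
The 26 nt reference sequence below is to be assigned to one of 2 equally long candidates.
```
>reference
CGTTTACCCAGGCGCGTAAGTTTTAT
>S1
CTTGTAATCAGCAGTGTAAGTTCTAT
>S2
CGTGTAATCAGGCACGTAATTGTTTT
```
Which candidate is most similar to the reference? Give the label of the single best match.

Hamming distances to reference — S1: 8; S2: 7.
Smallest is S2 with 7 mismatches.

S2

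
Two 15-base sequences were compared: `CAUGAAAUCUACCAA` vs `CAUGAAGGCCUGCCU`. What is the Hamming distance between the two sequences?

Comparing position by position, 7 positions differ: 7 (A/G), 8 (U/G), 10 (U/C), 11 (A/U), 12 (C/G), 14 (A/C), 15 (A/U).

7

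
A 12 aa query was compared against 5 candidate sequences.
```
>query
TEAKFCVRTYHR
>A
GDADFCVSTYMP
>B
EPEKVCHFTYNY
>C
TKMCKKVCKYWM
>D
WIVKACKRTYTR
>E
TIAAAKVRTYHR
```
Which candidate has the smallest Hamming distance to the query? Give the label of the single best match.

E

Hamming distances to query — A: 6; B: 8; C: 9; D: 6; E: 4.
Smallest is E with 4 mismatches.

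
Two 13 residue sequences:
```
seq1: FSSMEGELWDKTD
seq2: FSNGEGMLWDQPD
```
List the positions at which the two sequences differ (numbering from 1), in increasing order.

Differences at position 3 (S→N), position 4 (M→G), position 7 (E→M), position 11 (K→Q), position 12 (T→P).

3, 4, 7, 11, 12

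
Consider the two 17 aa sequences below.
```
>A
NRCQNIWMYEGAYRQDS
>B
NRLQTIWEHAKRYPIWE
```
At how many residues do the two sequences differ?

The sequences differ at residues 3, 5, 8, 9, 10, 11, 12, 14, 15, 16, 17 (1-based) — 11 in total.

11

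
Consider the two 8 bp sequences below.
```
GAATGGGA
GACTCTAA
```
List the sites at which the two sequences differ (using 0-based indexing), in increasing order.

Differences at site 2 (A→C), site 4 (G→C), site 5 (G→T), site 6 (G→A).

2, 4, 5, 6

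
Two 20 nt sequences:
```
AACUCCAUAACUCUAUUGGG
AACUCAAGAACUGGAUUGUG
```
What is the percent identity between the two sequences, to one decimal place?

75.0%

Mismatches at positions 6, 8, 13, 14, 19 (1-based): 5 of 20.
Identical positions: 15/20 = 75% → 75.0%.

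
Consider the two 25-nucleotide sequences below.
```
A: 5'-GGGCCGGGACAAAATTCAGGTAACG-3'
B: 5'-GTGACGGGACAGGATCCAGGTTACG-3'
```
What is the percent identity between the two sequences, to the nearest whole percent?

76%

Mismatches at positions 2, 4, 12, 13, 16, 22 (1-based): 6 of 25.
Identical positions: 19/25 = 76% → 76%.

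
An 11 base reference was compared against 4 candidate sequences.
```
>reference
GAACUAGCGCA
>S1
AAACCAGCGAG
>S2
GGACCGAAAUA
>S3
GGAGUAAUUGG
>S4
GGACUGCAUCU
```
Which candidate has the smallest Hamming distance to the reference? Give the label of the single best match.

S1

Hamming distances to reference — S1: 4; S2: 7; S3: 7; S4: 6.
Smallest is S1 with 4 mismatches.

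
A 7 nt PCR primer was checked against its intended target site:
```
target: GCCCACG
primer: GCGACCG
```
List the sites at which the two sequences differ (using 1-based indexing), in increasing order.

3, 4, 5

Differences at site 3 (C→G), site 4 (C→A), site 5 (A→C).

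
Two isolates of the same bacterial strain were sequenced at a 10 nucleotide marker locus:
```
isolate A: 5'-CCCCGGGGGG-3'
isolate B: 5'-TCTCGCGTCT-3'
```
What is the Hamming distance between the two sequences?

6

Mismatches (1-based): base 1: C→T; base 3: C→T; base 6: G→C; base 8: G→T; base 9: G→C; base 10: G→T.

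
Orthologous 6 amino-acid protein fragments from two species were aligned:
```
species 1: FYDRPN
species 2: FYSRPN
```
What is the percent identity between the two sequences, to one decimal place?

83.3%

Mismatch at position 3 (1-based): 1 of 6.
Identical positions: 5/6 = 83.33% → 83.3%.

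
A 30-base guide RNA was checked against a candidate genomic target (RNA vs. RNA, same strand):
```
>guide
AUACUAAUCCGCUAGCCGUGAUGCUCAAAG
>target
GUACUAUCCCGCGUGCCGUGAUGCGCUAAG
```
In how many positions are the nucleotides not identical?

7

The sequences differ at positions 1, 7, 8, 13, 14, 25, 27 (1-based) — 7 in total.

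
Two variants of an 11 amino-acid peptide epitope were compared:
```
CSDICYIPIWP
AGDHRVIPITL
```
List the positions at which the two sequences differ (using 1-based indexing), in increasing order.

Scanning 1-based: 1: C/A; 2: S/G; 4: I/H; 5: C/R; 6: Y/V; 10: W/T; 11: P/L.

1, 2, 4, 5, 6, 10, 11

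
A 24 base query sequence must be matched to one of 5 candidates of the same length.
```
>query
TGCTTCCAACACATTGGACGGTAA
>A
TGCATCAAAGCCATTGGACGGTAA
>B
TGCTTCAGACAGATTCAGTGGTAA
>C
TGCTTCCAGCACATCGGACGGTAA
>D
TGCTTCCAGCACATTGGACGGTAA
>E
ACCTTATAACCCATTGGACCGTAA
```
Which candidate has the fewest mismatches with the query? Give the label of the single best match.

Hamming distances to query — A: 4; B: 7; C: 2; D: 1; E: 6.
Smallest is D with 1 mismatch.

D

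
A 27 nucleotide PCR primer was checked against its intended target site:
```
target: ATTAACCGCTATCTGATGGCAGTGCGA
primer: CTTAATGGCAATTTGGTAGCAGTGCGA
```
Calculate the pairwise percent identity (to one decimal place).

7 positions differ (1, 6, 7, 10, 13, 16, 18), so 20 of 27 match: 20/27 = 74.07%.

74.1%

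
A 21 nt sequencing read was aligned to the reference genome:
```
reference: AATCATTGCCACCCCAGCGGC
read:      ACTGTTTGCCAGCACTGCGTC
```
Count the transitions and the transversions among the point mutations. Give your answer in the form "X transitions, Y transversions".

0 transitions, 7 transversions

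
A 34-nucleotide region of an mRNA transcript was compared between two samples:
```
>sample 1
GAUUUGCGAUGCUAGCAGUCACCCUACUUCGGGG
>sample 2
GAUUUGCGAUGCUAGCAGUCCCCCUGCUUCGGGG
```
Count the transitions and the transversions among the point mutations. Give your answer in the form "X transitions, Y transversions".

Transitions (purine↔purine or pyrimidine↔pyrimidine): 26 A→G.
Transversions (purine↔pyrimidine): 21 A→C.

1 transition, 1 transversion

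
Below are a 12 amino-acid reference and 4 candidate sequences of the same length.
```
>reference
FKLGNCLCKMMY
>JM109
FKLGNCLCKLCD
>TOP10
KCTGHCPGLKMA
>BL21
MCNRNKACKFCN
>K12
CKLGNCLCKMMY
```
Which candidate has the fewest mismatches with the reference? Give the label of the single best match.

K12

JM109 differs at 3 positions; TOP10 differs at 9 positions; BL21 differs at 9 positions; K12 differs at 1 position. The closest is K12.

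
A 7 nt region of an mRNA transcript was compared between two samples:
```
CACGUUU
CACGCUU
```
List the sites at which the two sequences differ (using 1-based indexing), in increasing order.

Differences at site 5 (U→C).

5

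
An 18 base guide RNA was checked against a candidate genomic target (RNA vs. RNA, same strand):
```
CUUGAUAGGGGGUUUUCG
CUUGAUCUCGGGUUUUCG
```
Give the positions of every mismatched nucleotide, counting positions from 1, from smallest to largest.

7, 8, 9

Scanning 1-based: 7: A/C; 8: G/U; 9: G/C.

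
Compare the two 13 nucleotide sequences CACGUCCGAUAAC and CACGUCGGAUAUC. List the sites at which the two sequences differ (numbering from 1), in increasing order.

Differences at site 7 (C→G), site 12 (A→U).

7, 12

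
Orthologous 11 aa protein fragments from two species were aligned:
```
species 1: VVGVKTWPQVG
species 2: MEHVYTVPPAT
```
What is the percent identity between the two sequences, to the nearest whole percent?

27%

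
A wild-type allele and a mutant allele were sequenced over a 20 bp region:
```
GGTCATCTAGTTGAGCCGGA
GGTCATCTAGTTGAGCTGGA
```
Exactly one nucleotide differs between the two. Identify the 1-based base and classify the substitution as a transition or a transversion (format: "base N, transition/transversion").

base 17, transition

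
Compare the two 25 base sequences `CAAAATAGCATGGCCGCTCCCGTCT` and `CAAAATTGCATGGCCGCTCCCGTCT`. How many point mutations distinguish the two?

Mismatches (1-based): base 7: A→T.

1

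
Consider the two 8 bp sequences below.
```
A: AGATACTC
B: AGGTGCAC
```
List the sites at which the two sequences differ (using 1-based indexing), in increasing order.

3, 5, 7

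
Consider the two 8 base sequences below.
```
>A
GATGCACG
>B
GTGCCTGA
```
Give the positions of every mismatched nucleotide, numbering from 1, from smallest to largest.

2, 3, 4, 6, 7, 8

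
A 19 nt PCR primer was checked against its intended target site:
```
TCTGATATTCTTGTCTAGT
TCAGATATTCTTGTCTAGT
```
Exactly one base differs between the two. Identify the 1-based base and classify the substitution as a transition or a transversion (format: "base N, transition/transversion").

The sequences differ only at base 3: T→A (pyrimidine→purine), a transversion.

base 3, transversion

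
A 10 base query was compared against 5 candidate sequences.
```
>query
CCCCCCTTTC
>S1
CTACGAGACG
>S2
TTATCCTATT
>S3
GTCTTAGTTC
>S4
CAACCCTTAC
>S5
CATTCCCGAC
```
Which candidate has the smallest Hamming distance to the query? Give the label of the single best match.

Hamming distances to query — S1: 8; S2: 6; S3: 6; S4: 3; S5: 6.
Smallest is S4 with 3 mismatches.

S4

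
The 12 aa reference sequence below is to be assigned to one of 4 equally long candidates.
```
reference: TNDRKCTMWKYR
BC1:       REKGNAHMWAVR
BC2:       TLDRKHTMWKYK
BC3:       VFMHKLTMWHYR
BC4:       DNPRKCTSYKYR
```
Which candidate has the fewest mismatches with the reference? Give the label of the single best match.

Hamming distances to reference — BC1: 9; BC2: 3; BC3: 6; BC4: 4.
Smallest is BC2 with 3 mismatches.

BC2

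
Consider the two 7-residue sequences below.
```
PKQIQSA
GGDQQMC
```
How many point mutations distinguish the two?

The sequences differ at residues 1, 2, 3, 4, 6, 7 (1-based) — 6 in total.

6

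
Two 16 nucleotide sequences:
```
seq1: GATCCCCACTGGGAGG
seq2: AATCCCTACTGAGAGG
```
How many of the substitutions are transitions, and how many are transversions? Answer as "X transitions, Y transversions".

3 transitions, 0 transversions

Mismatches (1-based):
site 1: G→A (purine→purine, transition)
site 7: C→T (pyrimidine→pyrimidine, transition)
site 12: G→A (purine→purine, transition)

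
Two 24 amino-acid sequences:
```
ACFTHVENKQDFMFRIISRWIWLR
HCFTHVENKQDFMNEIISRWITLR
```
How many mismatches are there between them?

4

Mismatches (1-based): position 1: A→H; position 14: F→N; position 15: R→E; position 22: W→T.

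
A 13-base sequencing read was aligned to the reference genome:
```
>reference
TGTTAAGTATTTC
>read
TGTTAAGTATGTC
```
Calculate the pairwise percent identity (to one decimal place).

92.3%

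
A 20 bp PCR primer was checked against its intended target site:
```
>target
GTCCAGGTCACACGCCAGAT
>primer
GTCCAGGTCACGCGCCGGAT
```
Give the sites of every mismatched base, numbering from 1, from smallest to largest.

12, 17

Differences at site 12 (A→G), site 17 (A→G).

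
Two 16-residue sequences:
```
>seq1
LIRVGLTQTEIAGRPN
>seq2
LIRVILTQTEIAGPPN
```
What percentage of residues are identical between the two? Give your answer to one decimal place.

87.5%

Mismatches at positions 5, 14 (1-based): 2 of 16.
Identical positions: 14/16 = 87.5% → 87.5%.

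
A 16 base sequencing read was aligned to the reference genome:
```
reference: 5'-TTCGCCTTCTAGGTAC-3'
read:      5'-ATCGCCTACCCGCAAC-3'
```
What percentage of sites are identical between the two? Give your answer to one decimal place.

6 positions differ (1, 8, 10, 11, 13, 14), so 10 of 16 match: 10/16 = 62.5%.

62.5%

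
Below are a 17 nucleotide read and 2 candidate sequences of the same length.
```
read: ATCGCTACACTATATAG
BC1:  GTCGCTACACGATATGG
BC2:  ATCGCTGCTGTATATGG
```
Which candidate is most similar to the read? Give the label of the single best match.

BC1 differs at 3 positions; BC2 differs at 4 positions. The closest is BC1.

BC1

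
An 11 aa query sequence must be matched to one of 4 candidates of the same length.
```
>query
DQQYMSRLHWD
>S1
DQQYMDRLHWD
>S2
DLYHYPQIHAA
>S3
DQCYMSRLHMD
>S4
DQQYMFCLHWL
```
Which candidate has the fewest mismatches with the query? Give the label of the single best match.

Hamming distances to query — S1: 1; S2: 9; S3: 2; S4: 3.
Smallest is S1 with 1 mismatch.

S1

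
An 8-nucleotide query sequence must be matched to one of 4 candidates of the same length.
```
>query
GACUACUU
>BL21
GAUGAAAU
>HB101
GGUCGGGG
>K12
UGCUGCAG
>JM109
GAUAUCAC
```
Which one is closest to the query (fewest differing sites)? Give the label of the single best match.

BL21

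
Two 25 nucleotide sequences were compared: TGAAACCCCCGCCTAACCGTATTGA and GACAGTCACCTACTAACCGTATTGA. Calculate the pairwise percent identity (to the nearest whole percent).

68%

Mismatches at positions 1, 2, 3, 5, 6, 8, 11, 12 (1-based): 8 of 25.
Identical positions: 17/25 = 68% → 68%.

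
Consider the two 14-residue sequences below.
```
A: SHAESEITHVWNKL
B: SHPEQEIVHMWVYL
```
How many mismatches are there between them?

The sequences differ at residues 3, 5, 8, 10, 12, 13 (1-based) — 6 in total.

6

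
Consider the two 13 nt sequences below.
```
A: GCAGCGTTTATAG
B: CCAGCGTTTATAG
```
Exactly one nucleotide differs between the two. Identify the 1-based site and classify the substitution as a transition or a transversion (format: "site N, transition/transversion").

site 1, transversion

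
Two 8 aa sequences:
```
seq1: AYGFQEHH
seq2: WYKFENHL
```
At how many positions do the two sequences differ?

5

The sequences differ at positions 1, 3, 5, 6, 8 (1-based) — 5 in total.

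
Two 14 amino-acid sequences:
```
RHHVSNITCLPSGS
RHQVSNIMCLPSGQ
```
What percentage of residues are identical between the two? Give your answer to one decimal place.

78.6%

Mismatches at positions 3, 8, 14 (1-based): 3 of 14.
Identical positions: 11/14 = 78.57% → 78.6%.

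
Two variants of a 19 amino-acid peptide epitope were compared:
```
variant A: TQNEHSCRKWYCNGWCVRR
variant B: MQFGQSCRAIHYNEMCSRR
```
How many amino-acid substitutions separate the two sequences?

Comparing position by position, 11 residues differ: 1 (T/M), 3 (N/F), 4 (E/G), 5 (H/Q), 9 (K/A), 10 (W/I), 11 (Y/H), 12 (C/Y), 14 (G/E), 15 (W/M), 17 (V/S).

11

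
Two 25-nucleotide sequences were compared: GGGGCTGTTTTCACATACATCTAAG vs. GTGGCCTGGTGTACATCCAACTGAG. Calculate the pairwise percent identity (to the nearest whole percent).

Mismatches at positions 2, 6, 7, 8, 9, 11, 12, 17, 20, 23 (1-based): 10 of 25.
Identical positions: 15/25 = 60% → 60%.

60%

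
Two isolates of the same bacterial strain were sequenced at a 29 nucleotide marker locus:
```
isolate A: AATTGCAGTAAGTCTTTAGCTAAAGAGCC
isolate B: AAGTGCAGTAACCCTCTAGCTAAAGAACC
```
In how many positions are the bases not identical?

5

Mismatches (1-based): position 3: T→G; position 12: G→C; position 13: T→C; position 16: T→C; position 27: G→A.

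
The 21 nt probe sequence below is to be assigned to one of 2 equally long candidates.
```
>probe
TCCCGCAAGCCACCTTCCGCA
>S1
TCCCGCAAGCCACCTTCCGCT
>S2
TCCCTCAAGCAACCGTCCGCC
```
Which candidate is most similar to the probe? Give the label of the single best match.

S1

Hamming distances to probe — S1: 1; S2: 4.
Smallest is S1 with 1 mismatch.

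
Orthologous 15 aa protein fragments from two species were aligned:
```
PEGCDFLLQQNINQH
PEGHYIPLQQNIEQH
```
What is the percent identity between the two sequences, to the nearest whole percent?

Mismatches at positions 4, 5, 6, 7, 13 (1-based): 5 of 15.
Identical positions: 10/15 = 66.67% → 67%.

67%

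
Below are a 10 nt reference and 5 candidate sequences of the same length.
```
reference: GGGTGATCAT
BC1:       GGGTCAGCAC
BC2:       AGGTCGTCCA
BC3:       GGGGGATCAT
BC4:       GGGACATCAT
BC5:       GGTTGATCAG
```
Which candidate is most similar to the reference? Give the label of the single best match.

Hamming distances to reference — BC1: 3; BC2: 5; BC3: 1; BC4: 2; BC5: 2.
Smallest is BC3 with 1 mismatch.

BC3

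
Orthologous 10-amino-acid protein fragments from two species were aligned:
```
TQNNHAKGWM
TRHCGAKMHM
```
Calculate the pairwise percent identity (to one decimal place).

40.0%

6 positions differ (2, 3, 4, 5, 8, 9), so 4 of 10 match: 4/10 = 40%.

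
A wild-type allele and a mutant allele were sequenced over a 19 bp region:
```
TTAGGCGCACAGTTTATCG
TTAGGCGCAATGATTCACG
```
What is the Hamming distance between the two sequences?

5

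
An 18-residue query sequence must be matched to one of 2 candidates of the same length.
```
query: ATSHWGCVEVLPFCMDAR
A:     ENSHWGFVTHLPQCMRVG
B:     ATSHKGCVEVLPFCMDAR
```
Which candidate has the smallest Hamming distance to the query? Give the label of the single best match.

B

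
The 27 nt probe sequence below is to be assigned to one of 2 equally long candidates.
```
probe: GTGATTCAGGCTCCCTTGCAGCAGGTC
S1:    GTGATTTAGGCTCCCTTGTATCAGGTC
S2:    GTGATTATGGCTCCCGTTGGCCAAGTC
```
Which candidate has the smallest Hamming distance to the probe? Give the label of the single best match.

S1

S1 differs at 3 sites; S2 differs at 8 sites. The closest is S1.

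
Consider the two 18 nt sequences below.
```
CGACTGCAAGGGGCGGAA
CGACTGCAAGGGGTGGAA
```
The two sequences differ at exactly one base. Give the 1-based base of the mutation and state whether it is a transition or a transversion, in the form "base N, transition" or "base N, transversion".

base 14, transition

Base 14 changes C→T. C is a pyrimidine and T is a pyrimidine, so this is a transition.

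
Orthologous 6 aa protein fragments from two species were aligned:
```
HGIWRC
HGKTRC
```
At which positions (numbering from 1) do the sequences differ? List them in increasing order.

3, 4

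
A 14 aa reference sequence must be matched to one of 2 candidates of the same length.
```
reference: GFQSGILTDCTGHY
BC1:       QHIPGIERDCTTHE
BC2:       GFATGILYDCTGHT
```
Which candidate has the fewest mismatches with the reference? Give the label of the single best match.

Hamming distances to reference — BC1: 8; BC2: 4.
Smallest is BC2 with 4 mismatches.

BC2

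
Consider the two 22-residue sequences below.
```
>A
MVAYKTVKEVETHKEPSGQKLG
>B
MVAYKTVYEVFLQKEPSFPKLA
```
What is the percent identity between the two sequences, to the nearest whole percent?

Mismatches at positions 8, 11, 12, 13, 18, 19, 22 (1-based): 7 of 22.
Identical positions: 15/22 = 68.18% → 68%.

68%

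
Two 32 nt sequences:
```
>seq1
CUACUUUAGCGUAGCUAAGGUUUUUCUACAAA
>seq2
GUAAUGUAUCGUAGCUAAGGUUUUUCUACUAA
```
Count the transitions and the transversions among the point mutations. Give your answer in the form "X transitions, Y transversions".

0 transitions, 5 transversions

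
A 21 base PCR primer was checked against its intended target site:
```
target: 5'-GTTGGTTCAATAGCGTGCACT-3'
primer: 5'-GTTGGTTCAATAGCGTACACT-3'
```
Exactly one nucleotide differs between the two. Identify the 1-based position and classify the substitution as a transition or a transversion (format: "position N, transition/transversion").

position 17, transition

Position 17 changes G→A. G is a purine and A is a purine, so this is a transition.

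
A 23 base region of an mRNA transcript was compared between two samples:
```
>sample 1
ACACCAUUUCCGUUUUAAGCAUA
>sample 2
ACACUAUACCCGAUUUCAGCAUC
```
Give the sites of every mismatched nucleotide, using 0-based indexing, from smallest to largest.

4, 7, 8, 12, 16, 22

Differences at site 4 (C→U), site 7 (U→A), site 8 (U→C), site 12 (U→A), site 16 (A→C), site 22 (A→C).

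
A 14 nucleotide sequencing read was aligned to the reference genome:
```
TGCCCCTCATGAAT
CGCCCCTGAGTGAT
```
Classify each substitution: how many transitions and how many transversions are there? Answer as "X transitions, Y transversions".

Mismatches (1-based):
base 1: T→C (pyrimidine→pyrimidine, transition)
base 8: C→G (pyrimidine→purine, transversion)
base 10: T→G (pyrimidine→purine, transversion)
base 11: G→T (purine→pyrimidine, transversion)
base 12: A→G (purine→purine, transition)

2 transitions, 3 transversions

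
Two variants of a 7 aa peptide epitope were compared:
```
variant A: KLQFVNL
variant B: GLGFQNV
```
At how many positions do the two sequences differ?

4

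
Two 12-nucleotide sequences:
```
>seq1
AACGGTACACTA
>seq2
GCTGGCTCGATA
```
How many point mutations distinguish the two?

7

Mismatches (1-based): site 1: A→G; site 2: A→C; site 3: C→T; site 6: T→C; site 7: A→T; site 9: A→G; site 10: C→A.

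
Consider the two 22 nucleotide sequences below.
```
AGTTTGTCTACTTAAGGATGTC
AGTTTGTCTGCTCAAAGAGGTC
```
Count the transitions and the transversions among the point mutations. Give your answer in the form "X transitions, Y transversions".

Transitions (purine↔purine or pyrimidine↔pyrimidine): 10 A→G, 13 T→C, 16 G→A.
Transversions (purine↔pyrimidine): 19 T→G.

3 transitions, 1 transversion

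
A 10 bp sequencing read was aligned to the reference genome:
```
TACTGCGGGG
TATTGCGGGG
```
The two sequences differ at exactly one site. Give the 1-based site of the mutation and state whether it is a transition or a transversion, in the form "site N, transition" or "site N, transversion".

The sequences differ only at site 3: C→T (pyrimidine→pyrimidine), a transition.

site 3, transition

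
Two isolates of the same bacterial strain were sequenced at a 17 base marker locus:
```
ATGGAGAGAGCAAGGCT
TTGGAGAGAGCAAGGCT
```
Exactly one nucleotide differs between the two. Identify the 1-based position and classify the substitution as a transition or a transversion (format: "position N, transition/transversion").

position 1, transversion

The sequences differ only at position 1: A→T (purine→pyrimidine), a transversion.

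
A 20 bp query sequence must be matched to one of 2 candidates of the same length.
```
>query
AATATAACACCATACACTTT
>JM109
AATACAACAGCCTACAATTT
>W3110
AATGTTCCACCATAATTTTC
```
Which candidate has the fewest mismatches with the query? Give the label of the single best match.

JM109

JM109 differs at 4 positions; W3110 differs at 7 positions. The closest is JM109.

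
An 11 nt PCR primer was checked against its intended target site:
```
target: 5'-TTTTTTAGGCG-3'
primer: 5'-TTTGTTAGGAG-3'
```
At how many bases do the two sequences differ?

2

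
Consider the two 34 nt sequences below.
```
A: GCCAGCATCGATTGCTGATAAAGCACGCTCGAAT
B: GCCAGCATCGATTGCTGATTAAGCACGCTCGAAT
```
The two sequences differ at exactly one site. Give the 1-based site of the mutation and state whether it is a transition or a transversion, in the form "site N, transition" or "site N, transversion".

The sequences differ only at site 20: A→T (purine→pyrimidine), a transversion.

site 20, transversion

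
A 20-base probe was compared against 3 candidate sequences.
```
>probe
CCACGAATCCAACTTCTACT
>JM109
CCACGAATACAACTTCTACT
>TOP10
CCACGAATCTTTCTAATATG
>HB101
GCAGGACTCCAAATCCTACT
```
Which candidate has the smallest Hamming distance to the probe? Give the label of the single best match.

JM109

JM109 differs at 1 position; TOP10 differs at 7 positions; HB101 differs at 5 positions. The closest is JM109.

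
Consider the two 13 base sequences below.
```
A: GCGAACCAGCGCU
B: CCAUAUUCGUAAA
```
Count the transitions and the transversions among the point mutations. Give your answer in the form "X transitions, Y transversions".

Mismatches (1-based):
position 1: G→C (purine→pyrimidine, transversion)
position 3: G→A (purine→purine, transition)
position 4: A→U (purine→pyrimidine, transversion)
position 6: C→U (pyrimidine→pyrimidine, transition)
position 7: C→U (pyrimidine→pyrimidine, transition)
position 8: A→C (purine→pyrimidine, transversion)
position 10: C→U (pyrimidine→pyrimidine, transition)
position 11: G→A (purine→purine, transition)
position 12: C→A (pyrimidine→purine, transversion)
position 13: U→A (pyrimidine→purine, transversion)

5 transitions, 5 transversions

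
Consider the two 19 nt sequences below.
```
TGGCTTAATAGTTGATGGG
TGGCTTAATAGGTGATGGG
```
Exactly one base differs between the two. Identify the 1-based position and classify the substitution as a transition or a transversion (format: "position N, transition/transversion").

position 12, transversion

The sequences differ only at position 12: T→G (pyrimidine→purine), a transversion.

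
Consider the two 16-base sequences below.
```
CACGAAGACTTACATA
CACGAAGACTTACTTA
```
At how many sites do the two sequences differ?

1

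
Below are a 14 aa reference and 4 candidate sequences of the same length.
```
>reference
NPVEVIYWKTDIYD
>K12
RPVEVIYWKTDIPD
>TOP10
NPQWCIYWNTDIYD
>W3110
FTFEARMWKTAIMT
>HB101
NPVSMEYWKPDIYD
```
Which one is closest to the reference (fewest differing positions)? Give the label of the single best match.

K12 differs at 2 positions; TOP10 differs at 4 positions; W3110 differs at 9 positions; HB101 differs at 4 positions. The closest is K12.

K12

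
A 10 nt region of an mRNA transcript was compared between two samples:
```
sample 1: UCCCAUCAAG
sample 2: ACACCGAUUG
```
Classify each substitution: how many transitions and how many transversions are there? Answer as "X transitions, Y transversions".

Transitions (purine↔purine or pyrimidine↔pyrimidine): none.
Transversions (purine↔pyrimidine): 1 U→A, 3 C→A, 5 A→C, 6 U→G, 7 C→A, 8 A→U, 9 A→U.

0 transitions, 7 transversions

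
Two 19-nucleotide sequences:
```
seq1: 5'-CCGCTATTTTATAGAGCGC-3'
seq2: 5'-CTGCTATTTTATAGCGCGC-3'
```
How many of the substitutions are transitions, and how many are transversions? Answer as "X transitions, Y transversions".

1 transition, 1 transversion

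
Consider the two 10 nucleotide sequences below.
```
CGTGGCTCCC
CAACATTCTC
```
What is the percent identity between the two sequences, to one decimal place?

40.0%

6 positions differ (2, 3, 4, 5, 6, 9), so 4 of 10 match: 4/10 = 40%.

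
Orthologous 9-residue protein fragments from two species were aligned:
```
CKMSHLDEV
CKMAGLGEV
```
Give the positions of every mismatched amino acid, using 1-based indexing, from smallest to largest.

Differences at position 4 (S→A), position 5 (H→G), position 7 (D→G).

4, 5, 7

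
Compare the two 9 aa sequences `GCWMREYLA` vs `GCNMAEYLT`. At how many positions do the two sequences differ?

3

The sequences differ at positions 3, 5, 9 (1-based) — 3 in total.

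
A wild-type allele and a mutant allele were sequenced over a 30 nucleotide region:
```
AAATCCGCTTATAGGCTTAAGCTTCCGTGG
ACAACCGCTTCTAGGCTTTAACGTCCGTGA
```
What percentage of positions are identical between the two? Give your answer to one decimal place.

7 positions differ (2, 4, 11, 19, 21, 23, 30), so 23 of 30 match: 23/30 = 76.67%.

76.7%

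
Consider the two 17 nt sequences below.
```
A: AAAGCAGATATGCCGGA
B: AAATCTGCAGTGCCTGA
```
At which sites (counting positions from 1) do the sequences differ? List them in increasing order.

4, 6, 8, 9, 10, 15

Scanning 1-based: 4: G/T; 6: A/T; 8: A/C; 9: T/A; 10: A/G; 15: G/T.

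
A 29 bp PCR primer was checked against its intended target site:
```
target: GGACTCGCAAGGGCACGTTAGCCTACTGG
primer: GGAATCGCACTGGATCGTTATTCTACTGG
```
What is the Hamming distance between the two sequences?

7

Mismatches (1-based): position 4: C→A; position 10: A→C; position 11: G→T; position 14: C→A; position 15: A→T; position 21: G→T; position 22: C→T.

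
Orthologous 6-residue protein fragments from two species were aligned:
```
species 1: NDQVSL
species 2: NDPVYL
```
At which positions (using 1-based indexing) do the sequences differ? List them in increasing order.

Scanning 1-based: 3: Q/P; 5: S/Y.

3, 5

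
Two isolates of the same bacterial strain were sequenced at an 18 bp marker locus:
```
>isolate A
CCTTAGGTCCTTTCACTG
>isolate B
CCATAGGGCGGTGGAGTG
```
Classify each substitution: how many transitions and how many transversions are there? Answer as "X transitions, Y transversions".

0 transitions, 7 transversions

Mismatches (1-based):
position 3: T→A (pyrimidine→purine, transversion)
position 8: T→G (pyrimidine→purine, transversion)
position 10: C→G (pyrimidine→purine, transversion)
position 11: T→G (pyrimidine→purine, transversion)
position 13: T→G (pyrimidine→purine, transversion)
position 14: C→G (pyrimidine→purine, transversion)
position 16: C→G (pyrimidine→purine, transversion)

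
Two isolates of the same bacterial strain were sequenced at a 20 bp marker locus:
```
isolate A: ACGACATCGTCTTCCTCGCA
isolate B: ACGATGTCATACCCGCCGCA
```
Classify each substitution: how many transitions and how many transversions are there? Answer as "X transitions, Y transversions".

6 transitions, 2 transversions

Mismatches (1-based):
position 5: C→T (pyrimidine→pyrimidine, transition)
position 6: A→G (purine→purine, transition)
position 9: G→A (purine→purine, transition)
position 11: C→A (pyrimidine→purine, transversion)
position 12: T→C (pyrimidine→pyrimidine, transition)
position 13: T→C (pyrimidine→pyrimidine, transition)
position 15: C→G (pyrimidine→purine, transversion)
position 16: T→C (pyrimidine→pyrimidine, transition)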